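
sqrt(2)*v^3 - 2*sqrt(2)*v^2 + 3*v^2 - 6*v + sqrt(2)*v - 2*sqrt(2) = (v - 2)*(v + sqrt(2))*(sqrt(2)*v + 1)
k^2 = k^2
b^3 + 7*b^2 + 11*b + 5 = (b + 1)^2*(b + 5)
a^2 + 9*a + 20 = (a + 4)*(a + 5)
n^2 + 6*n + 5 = (n + 1)*(n + 5)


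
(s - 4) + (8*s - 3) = 9*s - 7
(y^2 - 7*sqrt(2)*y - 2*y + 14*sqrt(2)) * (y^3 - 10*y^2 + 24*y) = y^5 - 12*y^4 - 7*sqrt(2)*y^4 + 44*y^3 + 84*sqrt(2)*y^3 - 308*sqrt(2)*y^2 - 48*y^2 + 336*sqrt(2)*y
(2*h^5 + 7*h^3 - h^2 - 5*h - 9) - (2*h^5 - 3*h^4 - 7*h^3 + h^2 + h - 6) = 3*h^4 + 14*h^3 - 2*h^2 - 6*h - 3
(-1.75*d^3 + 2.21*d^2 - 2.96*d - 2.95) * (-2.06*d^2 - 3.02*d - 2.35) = 3.605*d^5 + 0.7324*d^4 + 3.5359*d^3 + 9.8227*d^2 + 15.865*d + 6.9325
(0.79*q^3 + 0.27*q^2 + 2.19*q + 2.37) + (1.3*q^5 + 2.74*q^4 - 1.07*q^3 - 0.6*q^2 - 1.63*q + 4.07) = 1.3*q^5 + 2.74*q^4 - 0.28*q^3 - 0.33*q^2 + 0.56*q + 6.44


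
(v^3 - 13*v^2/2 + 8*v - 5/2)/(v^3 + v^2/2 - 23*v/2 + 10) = (2*v^2 - 11*v + 5)/(2*v^2 + 3*v - 20)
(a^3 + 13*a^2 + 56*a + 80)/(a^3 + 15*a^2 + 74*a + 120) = (a + 4)/(a + 6)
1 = 1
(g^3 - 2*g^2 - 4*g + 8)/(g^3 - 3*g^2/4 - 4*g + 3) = 4*(g - 2)/(4*g - 3)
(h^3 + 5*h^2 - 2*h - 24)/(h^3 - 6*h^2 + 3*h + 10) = (h^2 + 7*h + 12)/(h^2 - 4*h - 5)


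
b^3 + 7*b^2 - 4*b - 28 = (b - 2)*(b + 2)*(b + 7)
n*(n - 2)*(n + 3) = n^3 + n^2 - 6*n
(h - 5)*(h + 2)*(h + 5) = h^3 + 2*h^2 - 25*h - 50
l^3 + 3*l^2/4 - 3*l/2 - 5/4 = (l - 5/4)*(l + 1)^2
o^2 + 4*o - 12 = (o - 2)*(o + 6)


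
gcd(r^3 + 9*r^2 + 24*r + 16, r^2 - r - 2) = r + 1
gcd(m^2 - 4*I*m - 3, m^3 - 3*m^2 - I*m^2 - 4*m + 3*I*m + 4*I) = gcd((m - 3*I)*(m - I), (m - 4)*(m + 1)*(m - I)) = m - I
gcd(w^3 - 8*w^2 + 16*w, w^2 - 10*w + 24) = w - 4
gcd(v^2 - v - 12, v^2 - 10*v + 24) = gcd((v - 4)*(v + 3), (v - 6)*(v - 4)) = v - 4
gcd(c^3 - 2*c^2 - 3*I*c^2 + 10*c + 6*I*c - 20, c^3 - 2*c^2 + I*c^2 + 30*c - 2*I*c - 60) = c^2 + c*(-2 - 5*I) + 10*I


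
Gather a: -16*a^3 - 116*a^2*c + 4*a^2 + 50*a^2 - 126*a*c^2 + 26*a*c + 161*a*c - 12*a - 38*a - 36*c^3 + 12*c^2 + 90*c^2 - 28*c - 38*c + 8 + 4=-16*a^3 + a^2*(54 - 116*c) + a*(-126*c^2 + 187*c - 50) - 36*c^3 + 102*c^2 - 66*c + 12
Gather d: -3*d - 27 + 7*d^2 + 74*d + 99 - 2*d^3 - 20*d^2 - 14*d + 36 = -2*d^3 - 13*d^2 + 57*d + 108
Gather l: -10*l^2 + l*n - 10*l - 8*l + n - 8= -10*l^2 + l*(n - 18) + n - 8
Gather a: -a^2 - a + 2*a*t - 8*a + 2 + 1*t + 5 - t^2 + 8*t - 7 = -a^2 + a*(2*t - 9) - t^2 + 9*t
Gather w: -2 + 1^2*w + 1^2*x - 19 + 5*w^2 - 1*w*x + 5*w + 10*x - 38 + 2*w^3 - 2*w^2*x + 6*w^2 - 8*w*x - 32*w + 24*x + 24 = 2*w^3 + w^2*(11 - 2*x) + w*(-9*x - 26) + 35*x - 35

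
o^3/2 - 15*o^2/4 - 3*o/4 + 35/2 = (o/2 + 1)*(o - 7)*(o - 5/2)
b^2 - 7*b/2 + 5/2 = (b - 5/2)*(b - 1)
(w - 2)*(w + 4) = w^2 + 2*w - 8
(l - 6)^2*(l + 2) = l^3 - 10*l^2 + 12*l + 72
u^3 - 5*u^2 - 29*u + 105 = (u - 7)*(u - 3)*(u + 5)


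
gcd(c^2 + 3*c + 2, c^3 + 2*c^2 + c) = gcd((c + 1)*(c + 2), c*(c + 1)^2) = c + 1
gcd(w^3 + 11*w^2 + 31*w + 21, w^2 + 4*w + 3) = w^2 + 4*w + 3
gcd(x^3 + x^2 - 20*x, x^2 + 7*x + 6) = 1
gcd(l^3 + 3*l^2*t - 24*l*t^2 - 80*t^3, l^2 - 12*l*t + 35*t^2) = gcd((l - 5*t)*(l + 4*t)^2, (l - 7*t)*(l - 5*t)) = -l + 5*t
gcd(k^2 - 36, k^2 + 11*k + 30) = k + 6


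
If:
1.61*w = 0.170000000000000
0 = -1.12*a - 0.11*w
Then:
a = -0.01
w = 0.11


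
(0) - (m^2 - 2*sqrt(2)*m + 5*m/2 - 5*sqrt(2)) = -m^2 - 5*m/2 + 2*sqrt(2)*m + 5*sqrt(2)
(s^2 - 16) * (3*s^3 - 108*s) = 3*s^5 - 156*s^3 + 1728*s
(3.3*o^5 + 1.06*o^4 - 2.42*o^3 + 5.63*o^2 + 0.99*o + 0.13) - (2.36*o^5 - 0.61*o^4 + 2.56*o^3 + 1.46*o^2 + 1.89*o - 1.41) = 0.94*o^5 + 1.67*o^4 - 4.98*o^3 + 4.17*o^2 - 0.9*o + 1.54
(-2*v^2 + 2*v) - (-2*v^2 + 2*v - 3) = 3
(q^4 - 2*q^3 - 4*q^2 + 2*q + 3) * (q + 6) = q^5 + 4*q^4 - 16*q^3 - 22*q^2 + 15*q + 18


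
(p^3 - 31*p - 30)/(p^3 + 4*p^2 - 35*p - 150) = (p + 1)/(p + 5)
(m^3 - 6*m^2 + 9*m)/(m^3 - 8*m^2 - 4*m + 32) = m*(m^2 - 6*m + 9)/(m^3 - 8*m^2 - 4*m + 32)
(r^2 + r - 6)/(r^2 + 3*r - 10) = (r + 3)/(r + 5)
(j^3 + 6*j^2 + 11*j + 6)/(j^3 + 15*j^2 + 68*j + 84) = (j^2 + 4*j + 3)/(j^2 + 13*j + 42)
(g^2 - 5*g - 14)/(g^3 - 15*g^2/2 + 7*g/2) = 2*(g + 2)/(g*(2*g - 1))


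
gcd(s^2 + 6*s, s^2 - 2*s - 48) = s + 6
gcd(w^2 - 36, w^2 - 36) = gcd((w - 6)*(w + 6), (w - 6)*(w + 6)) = w^2 - 36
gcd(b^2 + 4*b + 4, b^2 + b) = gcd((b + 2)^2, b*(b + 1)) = 1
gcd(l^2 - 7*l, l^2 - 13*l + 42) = l - 7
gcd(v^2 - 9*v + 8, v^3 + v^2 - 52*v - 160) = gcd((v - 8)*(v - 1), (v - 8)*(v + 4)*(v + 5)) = v - 8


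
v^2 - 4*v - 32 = (v - 8)*(v + 4)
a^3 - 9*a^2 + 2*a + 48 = (a - 8)*(a - 3)*(a + 2)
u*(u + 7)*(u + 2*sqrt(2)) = u^3 + 2*sqrt(2)*u^2 + 7*u^2 + 14*sqrt(2)*u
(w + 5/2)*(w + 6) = w^2 + 17*w/2 + 15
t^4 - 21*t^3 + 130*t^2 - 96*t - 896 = (t - 8)^2*(t - 7)*(t + 2)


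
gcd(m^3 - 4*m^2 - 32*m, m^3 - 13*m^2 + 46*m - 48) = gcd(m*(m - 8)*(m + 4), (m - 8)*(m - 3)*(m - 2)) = m - 8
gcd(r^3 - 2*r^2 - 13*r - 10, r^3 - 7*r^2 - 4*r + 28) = r + 2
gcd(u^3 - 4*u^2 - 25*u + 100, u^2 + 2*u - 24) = u - 4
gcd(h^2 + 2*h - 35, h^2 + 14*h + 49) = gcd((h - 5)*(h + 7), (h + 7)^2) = h + 7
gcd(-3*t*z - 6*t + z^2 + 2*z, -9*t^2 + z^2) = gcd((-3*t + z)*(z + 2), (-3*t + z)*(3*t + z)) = -3*t + z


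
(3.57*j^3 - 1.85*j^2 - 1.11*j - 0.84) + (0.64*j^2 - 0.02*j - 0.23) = 3.57*j^3 - 1.21*j^2 - 1.13*j - 1.07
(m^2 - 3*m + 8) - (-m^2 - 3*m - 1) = 2*m^2 + 9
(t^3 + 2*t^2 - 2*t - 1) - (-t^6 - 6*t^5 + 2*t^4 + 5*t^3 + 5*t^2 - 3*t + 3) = t^6 + 6*t^5 - 2*t^4 - 4*t^3 - 3*t^2 + t - 4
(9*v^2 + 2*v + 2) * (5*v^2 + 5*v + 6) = 45*v^4 + 55*v^3 + 74*v^2 + 22*v + 12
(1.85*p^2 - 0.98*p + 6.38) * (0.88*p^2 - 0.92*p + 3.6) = 1.628*p^4 - 2.5644*p^3 + 13.176*p^2 - 9.3976*p + 22.968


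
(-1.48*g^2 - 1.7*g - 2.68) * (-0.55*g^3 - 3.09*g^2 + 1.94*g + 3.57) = 0.814*g^5 + 5.5082*g^4 + 3.8558*g^3 - 0.3004*g^2 - 11.2682*g - 9.5676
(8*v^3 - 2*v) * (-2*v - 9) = -16*v^4 - 72*v^3 + 4*v^2 + 18*v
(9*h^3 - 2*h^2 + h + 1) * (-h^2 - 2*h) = -9*h^5 - 16*h^4 + 3*h^3 - 3*h^2 - 2*h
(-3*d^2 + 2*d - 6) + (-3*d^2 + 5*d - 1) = -6*d^2 + 7*d - 7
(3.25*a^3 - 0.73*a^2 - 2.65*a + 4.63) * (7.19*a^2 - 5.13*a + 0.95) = 23.3675*a^5 - 21.9212*a^4 - 12.2211*a^3 + 46.1907*a^2 - 26.2694*a + 4.3985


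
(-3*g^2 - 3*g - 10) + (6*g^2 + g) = 3*g^2 - 2*g - 10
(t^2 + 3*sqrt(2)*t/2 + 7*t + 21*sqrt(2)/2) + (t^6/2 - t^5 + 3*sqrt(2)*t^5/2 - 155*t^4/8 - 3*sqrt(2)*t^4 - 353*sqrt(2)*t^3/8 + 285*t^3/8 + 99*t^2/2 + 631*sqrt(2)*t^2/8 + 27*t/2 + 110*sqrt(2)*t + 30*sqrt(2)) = t^6/2 - t^5 + 3*sqrt(2)*t^5/2 - 155*t^4/8 - 3*sqrt(2)*t^4 - 353*sqrt(2)*t^3/8 + 285*t^3/8 + 101*t^2/2 + 631*sqrt(2)*t^2/8 + 41*t/2 + 223*sqrt(2)*t/2 + 81*sqrt(2)/2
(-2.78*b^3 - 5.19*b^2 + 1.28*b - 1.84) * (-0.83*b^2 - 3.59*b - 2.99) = 2.3074*b^5 + 14.2879*b^4 + 25.8819*b^3 + 12.4501*b^2 + 2.7784*b + 5.5016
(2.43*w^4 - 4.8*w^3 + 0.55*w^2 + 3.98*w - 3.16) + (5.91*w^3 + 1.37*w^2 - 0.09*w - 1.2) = 2.43*w^4 + 1.11*w^3 + 1.92*w^2 + 3.89*w - 4.36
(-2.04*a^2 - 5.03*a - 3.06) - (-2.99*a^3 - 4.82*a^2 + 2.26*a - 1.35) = 2.99*a^3 + 2.78*a^2 - 7.29*a - 1.71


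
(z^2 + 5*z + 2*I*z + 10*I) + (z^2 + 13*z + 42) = 2*z^2 + 18*z + 2*I*z + 42 + 10*I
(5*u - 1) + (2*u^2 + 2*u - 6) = 2*u^2 + 7*u - 7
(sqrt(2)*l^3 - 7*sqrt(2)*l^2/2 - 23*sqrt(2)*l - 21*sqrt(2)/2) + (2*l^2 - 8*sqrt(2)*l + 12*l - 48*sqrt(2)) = sqrt(2)*l^3 - 7*sqrt(2)*l^2/2 + 2*l^2 - 31*sqrt(2)*l + 12*l - 117*sqrt(2)/2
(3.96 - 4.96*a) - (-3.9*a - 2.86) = 6.82 - 1.06*a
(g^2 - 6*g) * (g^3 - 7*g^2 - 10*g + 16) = g^5 - 13*g^4 + 32*g^3 + 76*g^2 - 96*g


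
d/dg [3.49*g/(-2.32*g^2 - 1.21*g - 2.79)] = (8.0968*g^2 + 4.2229*g + 9.7371)*(-2.32*g^2 + g*(4.64*g + 1.21) - 1.21*g - 2.79)/(2.32*g^2 + 1.21*g + 2.79)^3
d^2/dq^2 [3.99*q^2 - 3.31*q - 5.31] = 7.98000000000000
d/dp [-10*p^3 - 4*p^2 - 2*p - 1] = -30*p^2 - 8*p - 2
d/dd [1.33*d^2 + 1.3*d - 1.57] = 2.66*d + 1.3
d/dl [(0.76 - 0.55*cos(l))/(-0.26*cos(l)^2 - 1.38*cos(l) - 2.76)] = (0.143*cos(l)^2 - 0.3952*cos(l) - 2.5668)*sin(l)/(0.0676*cos(l)^4 + 0.7176*cos(l)^3 + 3.3396*cos(l)^2 + 7.6176*cos(l) + 7.6176)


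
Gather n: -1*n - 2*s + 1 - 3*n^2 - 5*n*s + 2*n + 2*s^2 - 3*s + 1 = -3*n^2 + n*(1 - 5*s) + 2*s^2 - 5*s + 2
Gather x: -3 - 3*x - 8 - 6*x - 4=-9*x - 15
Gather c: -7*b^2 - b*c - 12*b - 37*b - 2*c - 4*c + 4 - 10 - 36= -7*b^2 - 49*b + c*(-b - 6) - 42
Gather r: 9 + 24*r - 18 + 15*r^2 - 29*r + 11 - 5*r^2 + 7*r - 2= 10*r^2 + 2*r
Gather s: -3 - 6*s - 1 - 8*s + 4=-14*s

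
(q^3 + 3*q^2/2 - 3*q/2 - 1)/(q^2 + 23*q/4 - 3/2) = 2*(2*q^3 + 3*q^2 - 3*q - 2)/(4*q^2 + 23*q - 6)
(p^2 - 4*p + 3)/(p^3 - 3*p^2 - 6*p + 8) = (p - 3)/(p^2 - 2*p - 8)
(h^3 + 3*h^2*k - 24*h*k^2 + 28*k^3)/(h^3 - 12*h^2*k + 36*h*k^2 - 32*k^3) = (h + 7*k)/(h - 8*k)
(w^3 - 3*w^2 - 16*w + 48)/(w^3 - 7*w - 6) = (w^2 - 16)/(w^2 + 3*w + 2)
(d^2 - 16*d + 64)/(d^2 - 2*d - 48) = (d - 8)/(d + 6)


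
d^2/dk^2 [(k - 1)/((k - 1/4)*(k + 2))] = 8*(16*k^3 - 48*k^2 - 60*k - 43)/(64*k^6 + 336*k^5 + 492*k^4 + 7*k^3 - 246*k^2 + 84*k - 8)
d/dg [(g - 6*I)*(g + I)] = 2*g - 5*I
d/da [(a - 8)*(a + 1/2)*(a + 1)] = 3*a^2 - 13*a - 23/2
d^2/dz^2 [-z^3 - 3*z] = -6*z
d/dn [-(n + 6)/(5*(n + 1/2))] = 22/(5*(4*n^2 + 4*n + 1))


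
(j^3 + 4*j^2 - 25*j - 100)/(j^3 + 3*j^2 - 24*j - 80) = (j + 5)/(j + 4)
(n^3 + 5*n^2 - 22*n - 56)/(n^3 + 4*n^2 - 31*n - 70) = (n - 4)/(n - 5)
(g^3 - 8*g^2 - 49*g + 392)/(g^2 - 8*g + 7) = (g^2 - g - 56)/(g - 1)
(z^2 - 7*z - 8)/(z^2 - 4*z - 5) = (z - 8)/(z - 5)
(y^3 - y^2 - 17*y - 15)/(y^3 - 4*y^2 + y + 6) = (y^2 - 2*y - 15)/(y^2 - 5*y + 6)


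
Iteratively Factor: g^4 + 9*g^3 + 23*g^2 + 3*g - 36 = (g - 1)*(g^3 + 10*g^2 + 33*g + 36) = (g - 1)*(g + 3)*(g^2 + 7*g + 12) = (g - 1)*(g + 3)*(g + 4)*(g + 3)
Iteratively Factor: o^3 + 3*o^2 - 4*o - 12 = (o + 2)*(o^2 + o - 6) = (o - 2)*(o + 2)*(o + 3)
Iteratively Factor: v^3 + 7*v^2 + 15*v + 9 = (v + 3)*(v^2 + 4*v + 3) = (v + 3)^2*(v + 1)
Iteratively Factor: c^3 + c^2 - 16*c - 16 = (c - 4)*(c^2 + 5*c + 4) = (c - 4)*(c + 1)*(c + 4)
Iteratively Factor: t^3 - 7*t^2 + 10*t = (t - 5)*(t^2 - 2*t) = (t - 5)*(t - 2)*(t)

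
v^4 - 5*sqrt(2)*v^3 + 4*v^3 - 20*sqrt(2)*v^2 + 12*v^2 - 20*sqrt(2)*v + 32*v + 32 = (v + 2)^2*(v - 4*sqrt(2))*(v - sqrt(2))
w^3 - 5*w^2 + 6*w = w*(w - 3)*(w - 2)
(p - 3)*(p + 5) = p^2 + 2*p - 15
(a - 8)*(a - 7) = a^2 - 15*a + 56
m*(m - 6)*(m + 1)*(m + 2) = m^4 - 3*m^3 - 16*m^2 - 12*m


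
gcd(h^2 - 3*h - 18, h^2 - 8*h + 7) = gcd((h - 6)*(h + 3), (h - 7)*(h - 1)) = 1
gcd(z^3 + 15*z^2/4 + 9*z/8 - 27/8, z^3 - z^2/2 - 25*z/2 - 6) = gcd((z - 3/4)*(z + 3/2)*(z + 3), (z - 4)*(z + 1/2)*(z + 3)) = z + 3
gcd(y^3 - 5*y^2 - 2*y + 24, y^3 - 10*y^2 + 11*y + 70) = y + 2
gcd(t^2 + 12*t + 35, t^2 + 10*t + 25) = t + 5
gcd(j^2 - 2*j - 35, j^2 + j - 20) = j + 5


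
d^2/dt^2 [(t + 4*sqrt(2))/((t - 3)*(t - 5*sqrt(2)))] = 2*(-(t - 3)^2*(t - 5*sqrt(2)) + (t - 3)^2*(t + 4*sqrt(2)) - (t - 3)*(t - 5*sqrt(2))^2 + (t - 3)*(t - 5*sqrt(2))*(t + 4*sqrt(2)) + (t - 5*sqrt(2))^2*(t + 4*sqrt(2)))/((t - 3)^3*(t - 5*sqrt(2))^3)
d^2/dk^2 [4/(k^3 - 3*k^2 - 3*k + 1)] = 24*((1 - k)*(k^3 - 3*k^2 - 3*k + 1) + 3*(-k^2 + 2*k + 1)^2)/(k^3 - 3*k^2 - 3*k + 1)^3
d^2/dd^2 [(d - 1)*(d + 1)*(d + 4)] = 6*d + 8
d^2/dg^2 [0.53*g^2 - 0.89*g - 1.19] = 1.06000000000000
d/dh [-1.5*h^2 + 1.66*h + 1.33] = 1.66 - 3.0*h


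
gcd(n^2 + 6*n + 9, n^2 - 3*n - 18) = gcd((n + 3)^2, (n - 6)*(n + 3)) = n + 3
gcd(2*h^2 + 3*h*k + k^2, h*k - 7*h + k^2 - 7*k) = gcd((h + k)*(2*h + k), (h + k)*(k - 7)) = h + k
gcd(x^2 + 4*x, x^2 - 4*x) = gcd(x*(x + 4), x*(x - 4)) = x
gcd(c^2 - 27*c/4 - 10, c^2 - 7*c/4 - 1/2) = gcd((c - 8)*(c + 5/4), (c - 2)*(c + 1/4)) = 1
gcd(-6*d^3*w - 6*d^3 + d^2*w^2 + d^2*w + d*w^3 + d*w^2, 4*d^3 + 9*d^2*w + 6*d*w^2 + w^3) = 1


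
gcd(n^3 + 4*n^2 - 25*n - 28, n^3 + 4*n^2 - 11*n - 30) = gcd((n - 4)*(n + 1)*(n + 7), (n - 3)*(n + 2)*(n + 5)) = 1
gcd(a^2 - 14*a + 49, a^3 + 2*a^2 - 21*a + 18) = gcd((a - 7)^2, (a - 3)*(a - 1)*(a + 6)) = 1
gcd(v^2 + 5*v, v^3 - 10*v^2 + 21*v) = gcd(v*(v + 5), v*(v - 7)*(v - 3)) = v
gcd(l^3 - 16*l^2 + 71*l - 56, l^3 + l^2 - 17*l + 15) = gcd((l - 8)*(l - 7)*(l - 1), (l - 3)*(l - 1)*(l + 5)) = l - 1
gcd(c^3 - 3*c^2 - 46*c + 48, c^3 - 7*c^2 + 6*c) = c - 1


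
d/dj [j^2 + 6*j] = 2*j + 6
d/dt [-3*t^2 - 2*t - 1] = -6*t - 2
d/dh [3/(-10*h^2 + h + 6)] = 3*(20*h - 1)/(-10*h^2 + h + 6)^2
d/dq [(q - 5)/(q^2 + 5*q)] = (-q^2 + 10*q + 25)/(q^2*(q^2 + 10*q + 25))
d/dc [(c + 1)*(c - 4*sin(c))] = c - (c + 1)*(4*cos(c) - 1) - 4*sin(c)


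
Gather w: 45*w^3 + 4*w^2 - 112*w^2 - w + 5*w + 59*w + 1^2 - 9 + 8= 45*w^3 - 108*w^2 + 63*w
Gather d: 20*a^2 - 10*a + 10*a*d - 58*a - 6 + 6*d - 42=20*a^2 - 68*a + d*(10*a + 6) - 48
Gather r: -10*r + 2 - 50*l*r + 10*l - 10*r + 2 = 10*l + r*(-50*l - 20) + 4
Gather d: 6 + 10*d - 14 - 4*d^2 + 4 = -4*d^2 + 10*d - 4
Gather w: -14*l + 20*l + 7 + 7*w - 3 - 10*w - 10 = 6*l - 3*w - 6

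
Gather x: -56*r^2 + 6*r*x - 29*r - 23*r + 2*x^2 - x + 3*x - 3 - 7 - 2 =-56*r^2 - 52*r + 2*x^2 + x*(6*r + 2) - 12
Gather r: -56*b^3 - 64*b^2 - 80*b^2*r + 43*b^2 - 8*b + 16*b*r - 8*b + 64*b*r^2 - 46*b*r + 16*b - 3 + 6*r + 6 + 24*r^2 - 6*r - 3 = -56*b^3 - 21*b^2 + r^2*(64*b + 24) + r*(-80*b^2 - 30*b)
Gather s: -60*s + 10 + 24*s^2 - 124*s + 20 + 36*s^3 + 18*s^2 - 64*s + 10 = 36*s^3 + 42*s^2 - 248*s + 40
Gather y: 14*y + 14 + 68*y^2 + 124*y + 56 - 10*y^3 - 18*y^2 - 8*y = -10*y^3 + 50*y^2 + 130*y + 70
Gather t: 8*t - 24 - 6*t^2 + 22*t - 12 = -6*t^2 + 30*t - 36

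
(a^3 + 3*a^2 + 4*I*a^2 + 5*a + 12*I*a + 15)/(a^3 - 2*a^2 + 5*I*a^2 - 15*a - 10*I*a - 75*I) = (a - I)/(a - 5)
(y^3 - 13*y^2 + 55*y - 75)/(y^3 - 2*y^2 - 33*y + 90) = (y - 5)/(y + 6)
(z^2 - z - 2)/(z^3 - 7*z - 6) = (z - 2)/(z^2 - z - 6)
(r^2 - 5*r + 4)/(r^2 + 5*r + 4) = (r^2 - 5*r + 4)/(r^2 + 5*r + 4)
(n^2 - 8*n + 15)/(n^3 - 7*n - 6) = (n - 5)/(n^2 + 3*n + 2)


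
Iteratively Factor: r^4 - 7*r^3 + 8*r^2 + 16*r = (r + 1)*(r^3 - 8*r^2 + 16*r) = (r - 4)*(r + 1)*(r^2 - 4*r) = (r - 4)^2*(r + 1)*(r)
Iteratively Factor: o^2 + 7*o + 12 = (o + 4)*(o + 3)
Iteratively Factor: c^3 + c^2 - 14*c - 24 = (c + 3)*(c^2 - 2*c - 8) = (c + 2)*(c + 3)*(c - 4)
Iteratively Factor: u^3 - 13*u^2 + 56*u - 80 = (u - 4)*(u^2 - 9*u + 20) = (u - 5)*(u - 4)*(u - 4)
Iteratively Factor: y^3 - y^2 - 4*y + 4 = (y - 1)*(y^2 - 4) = (y - 1)*(y + 2)*(y - 2)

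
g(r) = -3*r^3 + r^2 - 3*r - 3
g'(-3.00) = -90.00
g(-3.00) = 96.00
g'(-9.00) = -750.00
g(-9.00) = 2292.00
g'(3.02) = -79.04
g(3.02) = -85.57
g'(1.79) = -28.26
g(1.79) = -22.37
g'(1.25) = -14.56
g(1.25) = -11.05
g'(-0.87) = -11.55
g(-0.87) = 2.34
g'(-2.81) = -79.68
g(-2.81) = 79.89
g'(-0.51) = -6.36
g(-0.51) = -0.81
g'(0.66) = -5.60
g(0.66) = -5.41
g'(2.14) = -39.94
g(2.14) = -34.24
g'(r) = -9*r^2 + 2*r - 3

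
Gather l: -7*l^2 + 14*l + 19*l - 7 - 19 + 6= -7*l^2 + 33*l - 20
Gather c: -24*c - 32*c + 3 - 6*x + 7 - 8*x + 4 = -56*c - 14*x + 14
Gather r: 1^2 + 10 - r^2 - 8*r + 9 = -r^2 - 8*r + 20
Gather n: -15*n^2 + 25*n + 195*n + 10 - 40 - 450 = -15*n^2 + 220*n - 480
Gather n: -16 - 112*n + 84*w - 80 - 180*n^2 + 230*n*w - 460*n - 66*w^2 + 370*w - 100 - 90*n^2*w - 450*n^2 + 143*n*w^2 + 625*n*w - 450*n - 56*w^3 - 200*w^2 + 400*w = n^2*(-90*w - 630) + n*(143*w^2 + 855*w - 1022) - 56*w^3 - 266*w^2 + 854*w - 196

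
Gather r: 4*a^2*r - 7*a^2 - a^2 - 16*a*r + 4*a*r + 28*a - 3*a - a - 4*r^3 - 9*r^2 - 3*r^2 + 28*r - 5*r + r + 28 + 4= -8*a^2 + 24*a - 4*r^3 - 12*r^2 + r*(4*a^2 - 12*a + 24) + 32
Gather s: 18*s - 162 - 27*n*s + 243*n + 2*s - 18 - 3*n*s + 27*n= 270*n + s*(20 - 30*n) - 180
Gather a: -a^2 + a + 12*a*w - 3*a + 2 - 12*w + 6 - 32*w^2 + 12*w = -a^2 + a*(12*w - 2) - 32*w^2 + 8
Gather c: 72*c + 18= 72*c + 18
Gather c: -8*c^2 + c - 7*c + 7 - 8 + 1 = -8*c^2 - 6*c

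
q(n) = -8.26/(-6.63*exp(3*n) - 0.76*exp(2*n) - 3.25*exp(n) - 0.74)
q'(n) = -8.26*(19.89*exp(3*n) + 1.52*exp(2*n) + 3.25*exp(n))/(-6.63*exp(3*n) - 0.76*exp(2*n) - 3.25*exp(n) - 0.74)^2 = (-164.2914*exp(2*n) - 12.5552*exp(n) - 26.845)*exp(n)/(6.63*exp(3*n) + 0.76*exp(2*n) + 3.25*exp(n) + 0.74)^2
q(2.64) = 0.00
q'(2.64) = -0.00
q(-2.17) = 7.30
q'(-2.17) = -2.72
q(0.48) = 0.23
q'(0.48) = -0.60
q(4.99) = 0.00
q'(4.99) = -0.00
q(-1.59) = 5.54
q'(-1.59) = -3.33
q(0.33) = 0.34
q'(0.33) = -0.83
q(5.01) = 0.00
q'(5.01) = -0.00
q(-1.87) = 6.44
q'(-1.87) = -3.06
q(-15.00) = 11.16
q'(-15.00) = 0.00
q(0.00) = 0.73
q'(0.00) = -1.57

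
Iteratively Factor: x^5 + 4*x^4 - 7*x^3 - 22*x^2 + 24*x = (x + 3)*(x^4 + x^3 - 10*x^2 + 8*x) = (x - 1)*(x + 3)*(x^3 + 2*x^2 - 8*x) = x*(x - 1)*(x + 3)*(x^2 + 2*x - 8) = x*(x - 1)*(x + 3)*(x + 4)*(x - 2)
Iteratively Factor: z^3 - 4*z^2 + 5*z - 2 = (z - 1)*(z^2 - 3*z + 2) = (z - 2)*(z - 1)*(z - 1)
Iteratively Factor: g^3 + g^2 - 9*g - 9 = (g - 3)*(g^2 + 4*g + 3) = (g - 3)*(g + 3)*(g + 1)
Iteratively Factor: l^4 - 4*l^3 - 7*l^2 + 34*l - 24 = (l + 3)*(l^3 - 7*l^2 + 14*l - 8) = (l - 1)*(l + 3)*(l^2 - 6*l + 8) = (l - 2)*(l - 1)*(l + 3)*(l - 4)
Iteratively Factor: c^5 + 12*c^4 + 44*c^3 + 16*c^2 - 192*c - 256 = (c + 4)*(c^4 + 8*c^3 + 12*c^2 - 32*c - 64) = (c + 4)^2*(c^3 + 4*c^2 - 4*c - 16) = (c + 2)*(c + 4)^2*(c^2 + 2*c - 8) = (c - 2)*(c + 2)*(c + 4)^2*(c + 4)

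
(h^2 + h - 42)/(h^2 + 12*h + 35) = (h - 6)/(h + 5)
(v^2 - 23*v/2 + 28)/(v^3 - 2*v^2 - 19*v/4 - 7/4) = 2*(v - 8)/(2*v^2 + 3*v + 1)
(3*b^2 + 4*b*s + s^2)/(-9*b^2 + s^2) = (b + s)/(-3*b + s)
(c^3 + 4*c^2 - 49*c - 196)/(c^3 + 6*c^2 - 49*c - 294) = (c + 4)/(c + 6)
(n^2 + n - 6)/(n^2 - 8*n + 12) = (n + 3)/(n - 6)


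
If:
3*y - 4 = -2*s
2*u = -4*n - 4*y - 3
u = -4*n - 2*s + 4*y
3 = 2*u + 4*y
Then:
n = -3/2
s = 25/12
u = 29/18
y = -1/18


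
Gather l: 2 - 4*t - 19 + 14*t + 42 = 10*t + 25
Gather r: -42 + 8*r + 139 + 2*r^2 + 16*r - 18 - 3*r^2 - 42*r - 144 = -r^2 - 18*r - 65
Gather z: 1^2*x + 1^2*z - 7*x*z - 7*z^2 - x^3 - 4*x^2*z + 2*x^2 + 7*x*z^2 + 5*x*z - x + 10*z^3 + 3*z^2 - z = -x^3 + 2*x^2 + 10*z^3 + z^2*(7*x - 4) + z*(-4*x^2 - 2*x)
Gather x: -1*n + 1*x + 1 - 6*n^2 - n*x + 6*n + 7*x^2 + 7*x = -6*n^2 + 5*n + 7*x^2 + x*(8 - n) + 1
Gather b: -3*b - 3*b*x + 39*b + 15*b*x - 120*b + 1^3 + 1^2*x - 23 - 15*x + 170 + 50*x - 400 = b*(12*x - 84) + 36*x - 252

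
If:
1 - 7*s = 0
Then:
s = 1/7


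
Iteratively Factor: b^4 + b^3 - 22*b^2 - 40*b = (b + 4)*(b^3 - 3*b^2 - 10*b) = (b + 2)*(b + 4)*(b^2 - 5*b) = (b - 5)*(b + 2)*(b + 4)*(b)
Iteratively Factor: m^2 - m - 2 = (m - 2)*(m + 1)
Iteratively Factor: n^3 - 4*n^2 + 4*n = (n)*(n^2 - 4*n + 4) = n*(n - 2)*(n - 2)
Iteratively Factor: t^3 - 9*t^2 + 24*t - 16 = (t - 4)*(t^2 - 5*t + 4) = (t - 4)*(t - 1)*(t - 4)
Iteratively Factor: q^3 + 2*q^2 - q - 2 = (q + 2)*(q^2 - 1) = (q + 1)*(q + 2)*(q - 1)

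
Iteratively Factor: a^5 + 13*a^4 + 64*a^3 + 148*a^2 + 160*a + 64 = (a + 4)*(a^4 + 9*a^3 + 28*a^2 + 36*a + 16) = (a + 2)*(a + 4)*(a^3 + 7*a^2 + 14*a + 8) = (a + 2)^2*(a + 4)*(a^2 + 5*a + 4) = (a + 2)^2*(a + 4)^2*(a + 1)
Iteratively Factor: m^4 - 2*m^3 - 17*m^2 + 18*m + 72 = (m + 2)*(m^3 - 4*m^2 - 9*m + 36) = (m - 3)*(m + 2)*(m^2 - m - 12) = (m - 3)*(m + 2)*(m + 3)*(m - 4)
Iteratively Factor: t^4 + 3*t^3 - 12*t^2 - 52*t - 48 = (t + 3)*(t^3 - 12*t - 16) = (t + 2)*(t + 3)*(t^2 - 2*t - 8) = (t + 2)^2*(t + 3)*(t - 4)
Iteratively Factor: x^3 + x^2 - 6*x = (x + 3)*(x^2 - 2*x) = (x - 2)*(x + 3)*(x)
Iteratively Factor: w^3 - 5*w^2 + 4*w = (w - 4)*(w^2 - w) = w*(w - 4)*(w - 1)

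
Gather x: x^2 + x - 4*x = x^2 - 3*x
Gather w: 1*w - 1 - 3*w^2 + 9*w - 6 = -3*w^2 + 10*w - 7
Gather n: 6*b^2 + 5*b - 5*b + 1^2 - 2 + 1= 6*b^2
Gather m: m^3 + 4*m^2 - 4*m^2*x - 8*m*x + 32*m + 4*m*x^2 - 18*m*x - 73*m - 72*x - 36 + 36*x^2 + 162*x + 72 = m^3 + m^2*(4 - 4*x) + m*(4*x^2 - 26*x - 41) + 36*x^2 + 90*x + 36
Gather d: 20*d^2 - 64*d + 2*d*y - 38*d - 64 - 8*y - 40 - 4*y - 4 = 20*d^2 + d*(2*y - 102) - 12*y - 108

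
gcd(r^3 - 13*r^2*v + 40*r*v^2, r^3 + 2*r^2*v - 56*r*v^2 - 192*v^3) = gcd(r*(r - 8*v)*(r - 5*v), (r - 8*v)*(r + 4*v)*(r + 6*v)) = r - 8*v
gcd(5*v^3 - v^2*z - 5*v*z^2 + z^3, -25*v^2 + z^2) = -5*v + z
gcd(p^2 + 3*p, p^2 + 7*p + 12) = p + 3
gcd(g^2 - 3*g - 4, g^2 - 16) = g - 4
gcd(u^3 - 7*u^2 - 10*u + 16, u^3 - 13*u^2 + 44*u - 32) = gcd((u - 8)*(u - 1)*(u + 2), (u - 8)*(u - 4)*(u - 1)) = u^2 - 9*u + 8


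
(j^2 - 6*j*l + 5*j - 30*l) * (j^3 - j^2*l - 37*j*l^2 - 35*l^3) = j^5 - 7*j^4*l + 5*j^4 - 31*j^3*l^2 - 35*j^3*l + 187*j^2*l^3 - 155*j^2*l^2 + 210*j*l^4 + 935*j*l^3 + 1050*l^4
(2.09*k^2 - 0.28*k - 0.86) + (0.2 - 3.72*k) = 2.09*k^2 - 4.0*k - 0.66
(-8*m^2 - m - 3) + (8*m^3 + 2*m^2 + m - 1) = 8*m^3 - 6*m^2 - 4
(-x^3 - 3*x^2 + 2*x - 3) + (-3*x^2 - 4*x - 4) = -x^3 - 6*x^2 - 2*x - 7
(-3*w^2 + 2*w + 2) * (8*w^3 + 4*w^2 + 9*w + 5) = -24*w^5 + 4*w^4 - 3*w^3 + 11*w^2 + 28*w + 10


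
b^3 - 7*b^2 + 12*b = b*(b - 4)*(b - 3)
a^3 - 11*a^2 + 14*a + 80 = (a - 8)*(a - 5)*(a + 2)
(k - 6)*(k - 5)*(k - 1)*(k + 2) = k^4 - 10*k^3 + 17*k^2 + 52*k - 60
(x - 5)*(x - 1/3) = x^2 - 16*x/3 + 5/3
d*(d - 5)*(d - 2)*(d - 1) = d^4 - 8*d^3 + 17*d^2 - 10*d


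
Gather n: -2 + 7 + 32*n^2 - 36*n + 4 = 32*n^2 - 36*n + 9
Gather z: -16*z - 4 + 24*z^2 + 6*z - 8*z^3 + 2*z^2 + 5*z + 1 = -8*z^3 + 26*z^2 - 5*z - 3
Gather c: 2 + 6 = 8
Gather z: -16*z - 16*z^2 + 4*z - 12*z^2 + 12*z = -28*z^2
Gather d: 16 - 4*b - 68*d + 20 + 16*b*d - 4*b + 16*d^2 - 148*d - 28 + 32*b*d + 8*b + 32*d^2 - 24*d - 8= 48*d^2 + d*(48*b - 240)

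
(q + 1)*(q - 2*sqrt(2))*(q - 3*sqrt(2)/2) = q^3 - 7*sqrt(2)*q^2/2 + q^2 - 7*sqrt(2)*q/2 + 6*q + 6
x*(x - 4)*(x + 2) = x^3 - 2*x^2 - 8*x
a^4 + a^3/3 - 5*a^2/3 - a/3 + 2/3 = (a - 1)*(a - 2/3)*(a + 1)^2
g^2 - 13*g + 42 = (g - 7)*(g - 6)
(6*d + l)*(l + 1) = 6*d*l + 6*d + l^2 + l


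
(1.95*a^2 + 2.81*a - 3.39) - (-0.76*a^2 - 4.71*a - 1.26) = 2.71*a^2 + 7.52*a - 2.13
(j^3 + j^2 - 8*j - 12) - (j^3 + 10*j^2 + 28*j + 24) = -9*j^2 - 36*j - 36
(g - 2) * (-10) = 20 - 10*g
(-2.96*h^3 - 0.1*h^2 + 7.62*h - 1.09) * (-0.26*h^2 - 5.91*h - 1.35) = 0.7696*h^5 + 17.5196*h^4 + 2.6058*h^3 - 44.6158*h^2 - 3.8451*h + 1.4715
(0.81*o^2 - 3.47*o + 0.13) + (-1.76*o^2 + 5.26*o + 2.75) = -0.95*o^2 + 1.79*o + 2.88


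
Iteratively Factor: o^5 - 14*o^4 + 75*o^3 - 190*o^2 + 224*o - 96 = (o - 3)*(o^4 - 11*o^3 + 42*o^2 - 64*o + 32) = (o - 3)*(o - 2)*(o^3 - 9*o^2 + 24*o - 16) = (o - 3)*(o - 2)*(o - 1)*(o^2 - 8*o + 16) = (o - 4)*(o - 3)*(o - 2)*(o - 1)*(o - 4)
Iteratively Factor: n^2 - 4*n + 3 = (n - 1)*(n - 3)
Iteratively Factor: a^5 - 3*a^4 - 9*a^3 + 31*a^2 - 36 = (a + 1)*(a^4 - 4*a^3 - 5*a^2 + 36*a - 36) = (a + 1)*(a + 3)*(a^3 - 7*a^2 + 16*a - 12) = (a - 3)*(a + 1)*(a + 3)*(a^2 - 4*a + 4) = (a - 3)*(a - 2)*(a + 1)*(a + 3)*(a - 2)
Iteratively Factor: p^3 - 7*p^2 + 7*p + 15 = (p - 5)*(p^2 - 2*p - 3) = (p - 5)*(p + 1)*(p - 3)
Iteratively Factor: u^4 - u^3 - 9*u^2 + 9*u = (u + 3)*(u^3 - 4*u^2 + 3*u) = u*(u + 3)*(u^2 - 4*u + 3) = u*(u - 1)*(u + 3)*(u - 3)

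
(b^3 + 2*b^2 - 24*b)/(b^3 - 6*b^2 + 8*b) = (b + 6)/(b - 2)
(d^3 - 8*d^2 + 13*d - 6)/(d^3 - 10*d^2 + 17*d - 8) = (d - 6)/(d - 8)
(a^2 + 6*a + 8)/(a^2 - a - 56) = (a^2 + 6*a + 8)/(a^2 - a - 56)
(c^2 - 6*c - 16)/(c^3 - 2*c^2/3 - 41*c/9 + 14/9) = 9*(c - 8)/(9*c^2 - 24*c + 7)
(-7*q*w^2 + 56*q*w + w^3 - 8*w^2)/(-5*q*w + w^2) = (7*q*w - 56*q - w^2 + 8*w)/(5*q - w)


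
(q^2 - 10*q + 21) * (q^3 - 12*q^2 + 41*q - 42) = q^5 - 22*q^4 + 182*q^3 - 704*q^2 + 1281*q - 882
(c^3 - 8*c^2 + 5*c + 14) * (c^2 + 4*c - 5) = c^5 - 4*c^4 - 32*c^3 + 74*c^2 + 31*c - 70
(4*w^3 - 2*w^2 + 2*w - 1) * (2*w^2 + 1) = 8*w^5 - 4*w^4 + 8*w^3 - 4*w^2 + 2*w - 1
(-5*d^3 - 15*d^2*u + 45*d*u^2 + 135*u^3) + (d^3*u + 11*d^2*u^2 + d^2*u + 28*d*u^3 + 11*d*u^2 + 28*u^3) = d^3*u - 5*d^3 + 11*d^2*u^2 - 14*d^2*u + 28*d*u^3 + 56*d*u^2 + 163*u^3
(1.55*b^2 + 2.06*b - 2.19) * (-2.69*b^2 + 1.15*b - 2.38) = -4.1695*b^4 - 3.7589*b^3 + 4.5711*b^2 - 7.4213*b + 5.2122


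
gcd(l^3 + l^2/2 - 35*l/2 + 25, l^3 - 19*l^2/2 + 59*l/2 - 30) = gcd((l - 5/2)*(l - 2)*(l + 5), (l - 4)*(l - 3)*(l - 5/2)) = l - 5/2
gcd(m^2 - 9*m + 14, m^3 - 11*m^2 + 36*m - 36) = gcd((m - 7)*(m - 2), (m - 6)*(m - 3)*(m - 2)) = m - 2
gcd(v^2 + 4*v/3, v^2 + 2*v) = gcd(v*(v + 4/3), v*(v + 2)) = v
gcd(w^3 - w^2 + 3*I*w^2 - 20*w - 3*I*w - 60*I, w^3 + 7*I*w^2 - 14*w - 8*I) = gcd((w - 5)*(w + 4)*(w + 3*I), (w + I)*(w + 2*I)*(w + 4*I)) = 1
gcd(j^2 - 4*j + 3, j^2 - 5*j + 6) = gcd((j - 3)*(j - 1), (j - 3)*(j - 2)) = j - 3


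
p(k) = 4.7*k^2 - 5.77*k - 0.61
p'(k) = 9.4*k - 5.77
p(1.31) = -0.10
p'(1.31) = 6.54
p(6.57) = 164.36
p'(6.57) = 55.99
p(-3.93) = 94.66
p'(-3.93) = -42.71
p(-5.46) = 171.01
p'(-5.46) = -57.09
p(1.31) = -0.10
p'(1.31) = 6.54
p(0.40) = -2.17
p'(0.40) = -2.01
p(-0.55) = 3.99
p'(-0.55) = -10.94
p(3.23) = 29.79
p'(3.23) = 24.59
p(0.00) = -0.61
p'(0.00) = -5.77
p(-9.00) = 432.02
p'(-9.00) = -90.37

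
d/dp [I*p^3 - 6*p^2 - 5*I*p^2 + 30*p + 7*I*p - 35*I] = 3*I*p^2 - 12*p - 10*I*p + 30 + 7*I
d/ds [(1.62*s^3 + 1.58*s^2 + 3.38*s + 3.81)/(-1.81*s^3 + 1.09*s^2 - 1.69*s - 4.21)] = (-1.77635683940025e-15*s^5 + 4.6256*s^4 + 6.76*s^3 - 6.1267*s^2 - 21.6094*s - 7.7909)/(3.2761*s^6 - 3.9458*s^5 + 7.3059*s^4 + 11.556*s^3 - 6.3217*s^2 + 14.2298*s + 17.7241)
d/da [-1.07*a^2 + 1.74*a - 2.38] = 1.74 - 2.14*a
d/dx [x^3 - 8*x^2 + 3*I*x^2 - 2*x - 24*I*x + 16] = 3*x^2 + x*(-16 + 6*I) - 2 - 24*I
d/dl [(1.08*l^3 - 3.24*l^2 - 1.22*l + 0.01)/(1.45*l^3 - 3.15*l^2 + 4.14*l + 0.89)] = (8.88178419700125e-16*l^5 + 1.296*l^4 + 12.4804*l^3 - 14.4165*l^2 - 5.7042*l - 1.1272)/(2.1025*l^6 - 9.135*l^5 + 21.9285*l^4 - 23.501*l^3 + 11.5326*l^2 + 7.3692*l + 0.7921)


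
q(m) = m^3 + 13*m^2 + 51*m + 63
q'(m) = 3*m^2 + 26*m + 51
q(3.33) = 413.91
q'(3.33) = 170.85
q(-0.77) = 30.98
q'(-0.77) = 32.76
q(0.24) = 76.00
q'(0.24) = 57.41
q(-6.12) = 8.57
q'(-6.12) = 4.24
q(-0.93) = 26.01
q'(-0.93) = 29.41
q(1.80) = 202.75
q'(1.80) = 107.52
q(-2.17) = 3.33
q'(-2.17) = 8.71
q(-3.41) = 0.60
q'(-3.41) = -2.78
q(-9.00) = -72.00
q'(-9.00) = 60.00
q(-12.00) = -405.00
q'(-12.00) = 171.00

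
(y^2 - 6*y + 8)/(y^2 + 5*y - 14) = (y - 4)/(y + 7)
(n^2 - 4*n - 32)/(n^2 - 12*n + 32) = (n + 4)/(n - 4)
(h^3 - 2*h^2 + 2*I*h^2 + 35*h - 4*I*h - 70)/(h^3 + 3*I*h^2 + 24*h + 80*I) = (h^2 + h*(-2 + 7*I) - 14*I)/(h^2 + 8*I*h - 16)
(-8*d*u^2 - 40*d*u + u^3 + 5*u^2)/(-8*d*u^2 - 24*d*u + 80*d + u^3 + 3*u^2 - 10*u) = u/(u - 2)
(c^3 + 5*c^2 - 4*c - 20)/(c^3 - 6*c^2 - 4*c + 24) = (c + 5)/(c - 6)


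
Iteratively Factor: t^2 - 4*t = (t)*(t - 4)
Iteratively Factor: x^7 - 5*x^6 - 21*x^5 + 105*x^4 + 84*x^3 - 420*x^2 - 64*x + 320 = (x - 1)*(x^6 - 4*x^5 - 25*x^4 + 80*x^3 + 164*x^2 - 256*x - 320) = (x - 1)*(x + 1)*(x^5 - 5*x^4 - 20*x^3 + 100*x^2 + 64*x - 320) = (x - 1)*(x + 1)*(x + 2)*(x^4 - 7*x^3 - 6*x^2 + 112*x - 160) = (x - 4)*(x - 1)*(x + 1)*(x + 2)*(x^3 - 3*x^2 - 18*x + 40) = (x - 4)*(x - 1)*(x + 1)*(x + 2)*(x + 4)*(x^2 - 7*x + 10) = (x - 4)*(x - 2)*(x - 1)*(x + 1)*(x + 2)*(x + 4)*(x - 5)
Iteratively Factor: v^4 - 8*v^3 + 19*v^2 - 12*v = (v - 3)*(v^3 - 5*v^2 + 4*v) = v*(v - 3)*(v^2 - 5*v + 4) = v*(v - 4)*(v - 3)*(v - 1)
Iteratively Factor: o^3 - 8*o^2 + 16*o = (o - 4)*(o^2 - 4*o) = (o - 4)^2*(o)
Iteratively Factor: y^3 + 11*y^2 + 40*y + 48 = (y + 3)*(y^2 + 8*y + 16) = (y + 3)*(y + 4)*(y + 4)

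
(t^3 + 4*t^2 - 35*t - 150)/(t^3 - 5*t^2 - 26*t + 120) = (t + 5)/(t - 4)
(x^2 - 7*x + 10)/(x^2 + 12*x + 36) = (x^2 - 7*x + 10)/(x^2 + 12*x + 36)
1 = 1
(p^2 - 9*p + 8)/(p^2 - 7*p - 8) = (p - 1)/(p + 1)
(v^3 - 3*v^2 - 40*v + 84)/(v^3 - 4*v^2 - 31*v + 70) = (v + 6)/(v + 5)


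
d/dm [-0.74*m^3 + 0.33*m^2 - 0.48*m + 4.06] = -2.22*m^2 + 0.66*m - 0.48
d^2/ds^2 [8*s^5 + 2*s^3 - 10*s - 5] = 160*s^3 + 12*s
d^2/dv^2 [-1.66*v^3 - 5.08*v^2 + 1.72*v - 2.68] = -9.96*v - 10.16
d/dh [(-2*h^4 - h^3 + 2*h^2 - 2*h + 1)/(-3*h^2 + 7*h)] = (12*h^5 - 39*h^4 - 14*h^3 + 8*h^2 + 6*h - 7)/(h^2*(9*h^2 - 42*h + 49))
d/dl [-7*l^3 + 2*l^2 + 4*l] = -21*l^2 + 4*l + 4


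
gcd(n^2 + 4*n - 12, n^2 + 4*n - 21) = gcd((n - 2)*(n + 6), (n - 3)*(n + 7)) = 1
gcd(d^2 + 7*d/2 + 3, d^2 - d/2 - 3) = d + 3/2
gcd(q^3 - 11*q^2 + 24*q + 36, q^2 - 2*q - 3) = q + 1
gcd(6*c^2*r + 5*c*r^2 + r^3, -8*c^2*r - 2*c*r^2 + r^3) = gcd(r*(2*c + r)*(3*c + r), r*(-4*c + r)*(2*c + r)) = 2*c*r + r^2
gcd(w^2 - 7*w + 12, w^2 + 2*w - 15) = w - 3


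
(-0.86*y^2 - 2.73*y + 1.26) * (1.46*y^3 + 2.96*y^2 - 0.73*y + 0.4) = -1.2556*y^5 - 6.5314*y^4 - 5.6134*y^3 + 5.3785*y^2 - 2.0118*y + 0.504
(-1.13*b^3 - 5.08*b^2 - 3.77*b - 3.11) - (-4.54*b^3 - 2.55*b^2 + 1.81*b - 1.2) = 3.41*b^3 - 2.53*b^2 - 5.58*b - 1.91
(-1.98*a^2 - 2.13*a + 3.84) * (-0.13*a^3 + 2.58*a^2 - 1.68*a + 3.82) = 0.2574*a^5 - 4.8315*a^4 - 2.6682*a^3 + 5.922*a^2 - 14.5878*a + 14.6688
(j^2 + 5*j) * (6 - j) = -j^3 + j^2 + 30*j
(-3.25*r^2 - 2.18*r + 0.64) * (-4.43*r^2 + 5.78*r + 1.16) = 14.3975*r^4 - 9.1276*r^3 - 19.2056*r^2 + 1.1704*r + 0.7424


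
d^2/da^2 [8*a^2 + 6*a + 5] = 16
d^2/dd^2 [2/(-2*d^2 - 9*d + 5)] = 4*(4*d^2 + 18*d - (4*d + 9)^2 - 10)/(2*d^2 + 9*d - 5)^3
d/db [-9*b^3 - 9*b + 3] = -27*b^2 - 9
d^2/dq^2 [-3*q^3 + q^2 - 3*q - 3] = 2 - 18*q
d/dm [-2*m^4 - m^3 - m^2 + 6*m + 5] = -8*m^3 - 3*m^2 - 2*m + 6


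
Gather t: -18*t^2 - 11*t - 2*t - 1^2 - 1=-18*t^2 - 13*t - 2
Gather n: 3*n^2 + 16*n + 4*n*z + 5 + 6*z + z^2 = 3*n^2 + n*(4*z + 16) + z^2 + 6*z + 5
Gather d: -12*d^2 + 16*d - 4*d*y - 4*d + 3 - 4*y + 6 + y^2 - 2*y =-12*d^2 + d*(12 - 4*y) + y^2 - 6*y + 9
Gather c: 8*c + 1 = 8*c + 1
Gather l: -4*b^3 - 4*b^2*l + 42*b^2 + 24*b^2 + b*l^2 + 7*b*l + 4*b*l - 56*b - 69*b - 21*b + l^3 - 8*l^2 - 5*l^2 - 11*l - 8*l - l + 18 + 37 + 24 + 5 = -4*b^3 + 66*b^2 - 146*b + l^3 + l^2*(b - 13) + l*(-4*b^2 + 11*b - 20) + 84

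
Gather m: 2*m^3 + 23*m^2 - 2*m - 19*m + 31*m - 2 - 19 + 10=2*m^3 + 23*m^2 + 10*m - 11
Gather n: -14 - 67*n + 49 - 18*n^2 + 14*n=-18*n^2 - 53*n + 35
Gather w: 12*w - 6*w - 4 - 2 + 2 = 6*w - 4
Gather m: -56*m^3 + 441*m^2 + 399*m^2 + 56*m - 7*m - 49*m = -56*m^3 + 840*m^2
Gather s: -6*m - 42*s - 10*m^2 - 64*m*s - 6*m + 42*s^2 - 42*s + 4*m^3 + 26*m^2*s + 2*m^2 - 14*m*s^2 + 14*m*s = 4*m^3 - 8*m^2 - 12*m + s^2*(42 - 14*m) + s*(26*m^2 - 50*m - 84)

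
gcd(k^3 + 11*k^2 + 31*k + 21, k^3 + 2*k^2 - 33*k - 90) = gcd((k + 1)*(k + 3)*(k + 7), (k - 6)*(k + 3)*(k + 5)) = k + 3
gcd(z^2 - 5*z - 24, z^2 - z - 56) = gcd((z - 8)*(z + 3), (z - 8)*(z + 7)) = z - 8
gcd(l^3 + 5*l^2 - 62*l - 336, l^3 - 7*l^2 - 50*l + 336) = l^2 - l - 56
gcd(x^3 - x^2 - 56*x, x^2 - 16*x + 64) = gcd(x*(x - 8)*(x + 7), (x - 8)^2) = x - 8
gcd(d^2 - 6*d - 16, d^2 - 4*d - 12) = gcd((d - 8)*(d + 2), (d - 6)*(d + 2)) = d + 2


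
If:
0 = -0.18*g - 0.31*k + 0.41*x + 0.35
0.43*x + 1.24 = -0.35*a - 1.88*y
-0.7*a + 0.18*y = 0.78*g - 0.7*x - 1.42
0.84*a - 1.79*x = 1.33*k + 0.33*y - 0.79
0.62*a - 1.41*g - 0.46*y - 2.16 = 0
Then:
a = 2.30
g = -0.13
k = 1.77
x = 0.42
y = -1.18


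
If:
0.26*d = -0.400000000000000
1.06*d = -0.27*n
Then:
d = -1.54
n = 6.04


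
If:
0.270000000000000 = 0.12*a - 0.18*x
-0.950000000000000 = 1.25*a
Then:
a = -0.76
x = -2.01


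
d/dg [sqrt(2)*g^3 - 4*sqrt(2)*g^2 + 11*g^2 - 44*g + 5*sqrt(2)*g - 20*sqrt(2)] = 3*sqrt(2)*g^2 - 8*sqrt(2)*g + 22*g - 44 + 5*sqrt(2)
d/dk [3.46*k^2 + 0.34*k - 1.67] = 6.92*k + 0.34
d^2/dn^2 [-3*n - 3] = 0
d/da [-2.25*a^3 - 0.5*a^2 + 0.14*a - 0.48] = -6.75*a^2 - 1.0*a + 0.14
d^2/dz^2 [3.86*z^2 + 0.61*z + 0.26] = 7.72000000000000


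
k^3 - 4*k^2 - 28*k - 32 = (k - 8)*(k + 2)^2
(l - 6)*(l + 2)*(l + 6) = l^3 + 2*l^2 - 36*l - 72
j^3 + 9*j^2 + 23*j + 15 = (j + 1)*(j + 3)*(j + 5)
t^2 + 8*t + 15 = (t + 3)*(t + 5)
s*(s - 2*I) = s^2 - 2*I*s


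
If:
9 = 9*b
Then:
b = 1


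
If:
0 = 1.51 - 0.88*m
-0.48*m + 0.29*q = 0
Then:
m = 1.72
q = 2.84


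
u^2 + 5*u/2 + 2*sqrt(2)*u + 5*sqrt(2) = (u + 5/2)*(u + 2*sqrt(2))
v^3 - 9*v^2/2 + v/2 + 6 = (v - 4)*(v - 3/2)*(v + 1)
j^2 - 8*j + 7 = (j - 7)*(j - 1)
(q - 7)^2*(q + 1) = q^3 - 13*q^2 + 35*q + 49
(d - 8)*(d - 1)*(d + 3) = d^3 - 6*d^2 - 19*d + 24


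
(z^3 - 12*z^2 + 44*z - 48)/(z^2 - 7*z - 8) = (-z^3 + 12*z^2 - 44*z + 48)/(-z^2 + 7*z + 8)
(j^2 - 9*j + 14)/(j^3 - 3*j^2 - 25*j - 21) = (j - 2)/(j^2 + 4*j + 3)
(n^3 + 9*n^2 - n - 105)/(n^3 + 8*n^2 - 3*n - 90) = (n + 7)/(n + 6)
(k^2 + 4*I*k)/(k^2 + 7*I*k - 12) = k/(k + 3*I)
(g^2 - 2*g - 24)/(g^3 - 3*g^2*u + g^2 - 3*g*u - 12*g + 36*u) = (6 - g)/(-g^2 + 3*g*u + 3*g - 9*u)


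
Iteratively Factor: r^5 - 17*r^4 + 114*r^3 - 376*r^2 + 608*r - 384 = (r - 3)*(r^4 - 14*r^3 + 72*r^2 - 160*r + 128) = (r - 3)*(r - 2)*(r^3 - 12*r^2 + 48*r - 64) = (r - 4)*(r - 3)*(r - 2)*(r^2 - 8*r + 16) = (r - 4)^2*(r - 3)*(r - 2)*(r - 4)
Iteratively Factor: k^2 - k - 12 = (k - 4)*(k + 3)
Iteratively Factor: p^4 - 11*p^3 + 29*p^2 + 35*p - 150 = (p + 2)*(p^3 - 13*p^2 + 55*p - 75) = (p - 5)*(p + 2)*(p^2 - 8*p + 15) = (p - 5)^2*(p + 2)*(p - 3)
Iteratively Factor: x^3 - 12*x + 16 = (x - 2)*(x^2 + 2*x - 8) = (x - 2)*(x + 4)*(x - 2)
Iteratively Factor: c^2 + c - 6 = (c + 3)*(c - 2)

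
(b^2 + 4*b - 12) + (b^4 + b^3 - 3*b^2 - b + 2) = b^4 + b^3 - 2*b^2 + 3*b - 10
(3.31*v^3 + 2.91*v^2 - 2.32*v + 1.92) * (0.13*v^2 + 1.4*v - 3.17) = 0.4303*v^5 + 5.0123*v^4 - 6.7203*v^3 - 12.2231*v^2 + 10.0424*v - 6.0864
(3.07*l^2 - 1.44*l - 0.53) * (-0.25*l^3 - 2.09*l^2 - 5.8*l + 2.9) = -0.7675*l^5 - 6.0563*l^4 - 14.6639*l^3 + 18.3627*l^2 - 1.102*l - 1.537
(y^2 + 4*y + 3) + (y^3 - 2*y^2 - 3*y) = y^3 - y^2 + y + 3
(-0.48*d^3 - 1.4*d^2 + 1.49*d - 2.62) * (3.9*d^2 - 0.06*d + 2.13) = -1.872*d^5 - 5.4312*d^4 + 4.8726*d^3 - 13.2894*d^2 + 3.3309*d - 5.5806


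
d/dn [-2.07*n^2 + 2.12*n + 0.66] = 2.12 - 4.14*n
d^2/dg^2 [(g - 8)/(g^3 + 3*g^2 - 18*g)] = 6*(g*(g^2 + 3*g - 18)*(-g^2 - 2*g - (g - 8)*(g + 1) + 6) + 3*(g - 8)*(g^2 + 2*g - 6)^2)/(g^3*(g^2 + 3*g - 18)^3)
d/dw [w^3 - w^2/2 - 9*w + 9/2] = 3*w^2 - w - 9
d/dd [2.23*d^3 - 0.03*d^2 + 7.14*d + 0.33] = 6.69*d^2 - 0.06*d + 7.14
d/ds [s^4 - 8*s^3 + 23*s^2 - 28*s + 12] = 4*s^3 - 24*s^2 + 46*s - 28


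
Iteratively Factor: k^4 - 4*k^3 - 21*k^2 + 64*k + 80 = (k - 4)*(k^3 - 21*k - 20) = (k - 5)*(k - 4)*(k^2 + 5*k + 4) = (k - 5)*(k - 4)*(k + 1)*(k + 4)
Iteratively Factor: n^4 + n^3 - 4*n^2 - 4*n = (n - 2)*(n^3 + 3*n^2 + 2*n) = n*(n - 2)*(n^2 + 3*n + 2) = n*(n - 2)*(n + 1)*(n + 2)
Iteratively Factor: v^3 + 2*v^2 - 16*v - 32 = (v + 2)*(v^2 - 16) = (v + 2)*(v + 4)*(v - 4)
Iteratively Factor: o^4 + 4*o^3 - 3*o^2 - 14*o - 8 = (o + 1)*(o^3 + 3*o^2 - 6*o - 8) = (o + 1)*(o + 4)*(o^2 - o - 2) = (o - 2)*(o + 1)*(o + 4)*(o + 1)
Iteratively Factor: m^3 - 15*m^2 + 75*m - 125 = (m - 5)*(m^2 - 10*m + 25) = (m - 5)^2*(m - 5)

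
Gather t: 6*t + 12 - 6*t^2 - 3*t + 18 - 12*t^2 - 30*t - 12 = -18*t^2 - 27*t + 18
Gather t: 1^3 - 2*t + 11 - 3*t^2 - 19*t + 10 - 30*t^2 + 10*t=-33*t^2 - 11*t + 22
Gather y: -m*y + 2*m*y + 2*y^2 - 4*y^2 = m*y - 2*y^2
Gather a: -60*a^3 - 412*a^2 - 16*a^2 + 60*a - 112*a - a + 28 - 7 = -60*a^3 - 428*a^2 - 53*a + 21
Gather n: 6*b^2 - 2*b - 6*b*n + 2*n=6*b^2 - 2*b + n*(2 - 6*b)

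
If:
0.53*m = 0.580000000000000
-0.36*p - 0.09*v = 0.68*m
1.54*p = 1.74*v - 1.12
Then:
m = 1.09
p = -1.82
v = -0.97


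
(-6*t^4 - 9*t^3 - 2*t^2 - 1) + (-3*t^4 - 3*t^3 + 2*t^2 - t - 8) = -9*t^4 - 12*t^3 - t - 9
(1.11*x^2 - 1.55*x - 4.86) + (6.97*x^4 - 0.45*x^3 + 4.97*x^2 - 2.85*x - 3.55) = 6.97*x^4 - 0.45*x^3 + 6.08*x^2 - 4.4*x - 8.41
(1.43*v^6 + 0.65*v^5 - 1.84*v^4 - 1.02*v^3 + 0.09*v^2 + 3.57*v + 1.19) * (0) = 0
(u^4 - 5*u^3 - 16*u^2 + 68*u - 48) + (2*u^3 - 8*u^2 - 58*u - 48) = u^4 - 3*u^3 - 24*u^2 + 10*u - 96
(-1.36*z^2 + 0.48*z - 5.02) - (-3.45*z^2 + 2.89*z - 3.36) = 2.09*z^2 - 2.41*z - 1.66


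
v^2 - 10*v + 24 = (v - 6)*(v - 4)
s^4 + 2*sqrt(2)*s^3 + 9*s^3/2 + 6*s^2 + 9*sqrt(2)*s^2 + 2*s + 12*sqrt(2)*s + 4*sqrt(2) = (s + 1/2)*(s + 2)^2*(s + 2*sqrt(2))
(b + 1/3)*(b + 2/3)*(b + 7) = b^3 + 8*b^2 + 65*b/9 + 14/9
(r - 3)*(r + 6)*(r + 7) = r^3 + 10*r^2 + 3*r - 126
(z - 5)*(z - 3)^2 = z^3 - 11*z^2 + 39*z - 45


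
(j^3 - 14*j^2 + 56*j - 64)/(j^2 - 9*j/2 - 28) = 2*(j^2 - 6*j + 8)/(2*j + 7)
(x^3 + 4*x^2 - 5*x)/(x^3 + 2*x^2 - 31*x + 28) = x*(x + 5)/(x^2 + 3*x - 28)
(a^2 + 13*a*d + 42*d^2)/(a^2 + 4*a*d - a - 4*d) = (a^2 + 13*a*d + 42*d^2)/(a^2 + 4*a*d - a - 4*d)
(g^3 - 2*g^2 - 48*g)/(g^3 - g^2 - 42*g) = (g - 8)/(g - 7)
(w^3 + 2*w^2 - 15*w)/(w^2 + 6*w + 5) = w*(w - 3)/(w + 1)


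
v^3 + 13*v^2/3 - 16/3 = (v - 1)*(v + 4/3)*(v + 4)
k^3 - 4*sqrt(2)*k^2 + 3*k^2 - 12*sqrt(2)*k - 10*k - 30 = (k + 3)*(k - 5*sqrt(2))*(k + sqrt(2))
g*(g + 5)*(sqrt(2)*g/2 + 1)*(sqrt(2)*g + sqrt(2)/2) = g^4 + sqrt(2)*g^3 + 11*g^3/2 + 5*g^2/2 + 11*sqrt(2)*g^2/2 + 5*sqrt(2)*g/2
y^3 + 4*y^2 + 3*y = y*(y + 1)*(y + 3)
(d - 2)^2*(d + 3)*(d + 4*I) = d^4 - d^3 + 4*I*d^3 - 8*d^2 - 4*I*d^2 + 12*d - 32*I*d + 48*I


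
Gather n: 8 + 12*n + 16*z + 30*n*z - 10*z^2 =n*(30*z + 12) - 10*z^2 + 16*z + 8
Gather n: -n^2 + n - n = -n^2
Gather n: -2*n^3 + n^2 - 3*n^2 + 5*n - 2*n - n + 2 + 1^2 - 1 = -2*n^3 - 2*n^2 + 2*n + 2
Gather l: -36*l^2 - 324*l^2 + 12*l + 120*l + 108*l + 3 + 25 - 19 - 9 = -360*l^2 + 240*l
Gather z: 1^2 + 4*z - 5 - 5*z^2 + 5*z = -5*z^2 + 9*z - 4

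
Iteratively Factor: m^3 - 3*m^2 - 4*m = (m - 4)*(m^2 + m) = (m - 4)*(m + 1)*(m)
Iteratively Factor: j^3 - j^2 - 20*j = (j - 5)*(j^2 + 4*j) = j*(j - 5)*(j + 4)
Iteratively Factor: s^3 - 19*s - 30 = (s + 2)*(s^2 - 2*s - 15) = (s - 5)*(s + 2)*(s + 3)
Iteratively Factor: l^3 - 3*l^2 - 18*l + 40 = (l - 5)*(l^2 + 2*l - 8) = (l - 5)*(l - 2)*(l + 4)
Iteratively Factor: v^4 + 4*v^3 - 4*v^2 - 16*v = (v + 2)*(v^3 + 2*v^2 - 8*v) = v*(v + 2)*(v^2 + 2*v - 8) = v*(v + 2)*(v + 4)*(v - 2)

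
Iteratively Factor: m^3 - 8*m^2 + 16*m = (m - 4)*(m^2 - 4*m) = m*(m - 4)*(m - 4)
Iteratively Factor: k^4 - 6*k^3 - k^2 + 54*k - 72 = (k - 4)*(k^3 - 2*k^2 - 9*k + 18) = (k - 4)*(k - 3)*(k^2 + k - 6) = (k - 4)*(k - 3)*(k - 2)*(k + 3)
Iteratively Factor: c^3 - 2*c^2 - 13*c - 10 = (c + 1)*(c^2 - 3*c - 10) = (c + 1)*(c + 2)*(c - 5)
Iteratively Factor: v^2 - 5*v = (v - 5)*(v)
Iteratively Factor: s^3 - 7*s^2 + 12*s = (s - 3)*(s^2 - 4*s) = (s - 4)*(s - 3)*(s)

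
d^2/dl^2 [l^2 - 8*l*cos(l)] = 8*l*cos(l) + 16*sin(l) + 2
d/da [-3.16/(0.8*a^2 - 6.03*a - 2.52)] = (5.056*a - 19.0548)/(-0.8*a^2 + 6.03*a + 2.52)^2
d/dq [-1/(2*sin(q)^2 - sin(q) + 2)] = (4*sin(q) - 1)*cos(q)/(-sin(q) - cos(2*q) + 3)^2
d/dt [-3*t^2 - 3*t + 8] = -6*t - 3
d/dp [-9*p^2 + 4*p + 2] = 4 - 18*p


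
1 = 1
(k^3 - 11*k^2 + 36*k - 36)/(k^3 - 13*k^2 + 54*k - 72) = (k - 2)/(k - 4)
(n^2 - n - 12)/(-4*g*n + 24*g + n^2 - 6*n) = (-n^2 + n + 12)/(4*g*n - 24*g - n^2 + 6*n)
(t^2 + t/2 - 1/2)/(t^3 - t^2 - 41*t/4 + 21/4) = 2*(t + 1)/(2*t^2 - t - 21)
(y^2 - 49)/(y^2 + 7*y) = (y - 7)/y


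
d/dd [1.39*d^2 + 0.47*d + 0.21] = 2.78*d + 0.47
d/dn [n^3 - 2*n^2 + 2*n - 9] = 3*n^2 - 4*n + 2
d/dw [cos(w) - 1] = -sin(w)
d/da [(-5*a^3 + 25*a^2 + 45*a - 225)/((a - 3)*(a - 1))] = 5*(-a^2 + 2*a - 17)/(a^2 - 2*a + 1)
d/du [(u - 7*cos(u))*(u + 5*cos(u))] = 2*u*sin(u) + 2*u + 35*sin(2*u) - 2*cos(u)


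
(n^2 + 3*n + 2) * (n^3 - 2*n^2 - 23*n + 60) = n^5 + n^4 - 27*n^3 - 13*n^2 + 134*n + 120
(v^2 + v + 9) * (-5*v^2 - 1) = -5*v^4 - 5*v^3 - 46*v^2 - v - 9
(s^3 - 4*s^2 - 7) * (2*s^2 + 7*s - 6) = 2*s^5 - s^4 - 34*s^3 + 10*s^2 - 49*s + 42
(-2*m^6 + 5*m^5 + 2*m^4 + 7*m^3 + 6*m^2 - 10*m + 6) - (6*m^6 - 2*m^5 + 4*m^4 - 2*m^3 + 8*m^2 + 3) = -8*m^6 + 7*m^5 - 2*m^4 + 9*m^3 - 2*m^2 - 10*m + 3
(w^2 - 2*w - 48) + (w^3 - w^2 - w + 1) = w^3 - 3*w - 47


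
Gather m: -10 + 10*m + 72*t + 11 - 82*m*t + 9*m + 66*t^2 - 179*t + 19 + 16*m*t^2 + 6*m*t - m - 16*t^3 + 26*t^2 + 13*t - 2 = m*(16*t^2 - 76*t + 18) - 16*t^3 + 92*t^2 - 94*t + 18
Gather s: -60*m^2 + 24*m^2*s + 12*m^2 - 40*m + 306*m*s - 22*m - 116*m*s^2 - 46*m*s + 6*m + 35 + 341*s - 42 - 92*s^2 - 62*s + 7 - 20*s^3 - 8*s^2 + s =-48*m^2 - 56*m - 20*s^3 + s^2*(-116*m - 100) + s*(24*m^2 + 260*m + 280)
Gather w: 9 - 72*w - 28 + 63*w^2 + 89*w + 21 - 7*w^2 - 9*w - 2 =56*w^2 + 8*w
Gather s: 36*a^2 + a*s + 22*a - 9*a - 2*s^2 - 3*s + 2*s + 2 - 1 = 36*a^2 + 13*a - 2*s^2 + s*(a - 1) + 1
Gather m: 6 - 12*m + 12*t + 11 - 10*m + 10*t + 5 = -22*m + 22*t + 22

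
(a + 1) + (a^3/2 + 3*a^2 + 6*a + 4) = a^3/2 + 3*a^2 + 7*a + 5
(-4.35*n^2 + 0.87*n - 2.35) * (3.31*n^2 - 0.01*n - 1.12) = -14.3985*n^4 + 2.9232*n^3 - 2.9152*n^2 - 0.9509*n + 2.632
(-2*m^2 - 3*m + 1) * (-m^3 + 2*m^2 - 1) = 2*m^5 - m^4 - 7*m^3 + 4*m^2 + 3*m - 1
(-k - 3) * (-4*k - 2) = 4*k^2 + 14*k + 6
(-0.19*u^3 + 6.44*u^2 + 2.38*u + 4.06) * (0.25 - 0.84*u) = 0.1596*u^4 - 5.4571*u^3 - 0.3892*u^2 - 2.8154*u + 1.015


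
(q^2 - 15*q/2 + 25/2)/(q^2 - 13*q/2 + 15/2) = (2*q - 5)/(2*q - 3)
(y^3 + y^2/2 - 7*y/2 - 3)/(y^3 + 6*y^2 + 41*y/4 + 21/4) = 2*(y - 2)/(2*y + 7)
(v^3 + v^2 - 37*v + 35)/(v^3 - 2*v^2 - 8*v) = (-v^3 - v^2 + 37*v - 35)/(v*(-v^2 + 2*v + 8))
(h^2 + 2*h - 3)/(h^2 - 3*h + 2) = (h + 3)/(h - 2)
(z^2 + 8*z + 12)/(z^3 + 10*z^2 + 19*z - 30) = (z + 2)/(z^2 + 4*z - 5)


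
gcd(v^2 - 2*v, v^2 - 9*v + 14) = v - 2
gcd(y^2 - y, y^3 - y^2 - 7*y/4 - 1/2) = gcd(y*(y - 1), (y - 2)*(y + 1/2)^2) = 1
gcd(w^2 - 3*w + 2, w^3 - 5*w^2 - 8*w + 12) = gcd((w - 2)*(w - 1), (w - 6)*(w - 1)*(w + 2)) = w - 1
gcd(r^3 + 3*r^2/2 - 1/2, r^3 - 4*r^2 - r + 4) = r + 1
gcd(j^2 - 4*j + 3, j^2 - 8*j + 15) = j - 3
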